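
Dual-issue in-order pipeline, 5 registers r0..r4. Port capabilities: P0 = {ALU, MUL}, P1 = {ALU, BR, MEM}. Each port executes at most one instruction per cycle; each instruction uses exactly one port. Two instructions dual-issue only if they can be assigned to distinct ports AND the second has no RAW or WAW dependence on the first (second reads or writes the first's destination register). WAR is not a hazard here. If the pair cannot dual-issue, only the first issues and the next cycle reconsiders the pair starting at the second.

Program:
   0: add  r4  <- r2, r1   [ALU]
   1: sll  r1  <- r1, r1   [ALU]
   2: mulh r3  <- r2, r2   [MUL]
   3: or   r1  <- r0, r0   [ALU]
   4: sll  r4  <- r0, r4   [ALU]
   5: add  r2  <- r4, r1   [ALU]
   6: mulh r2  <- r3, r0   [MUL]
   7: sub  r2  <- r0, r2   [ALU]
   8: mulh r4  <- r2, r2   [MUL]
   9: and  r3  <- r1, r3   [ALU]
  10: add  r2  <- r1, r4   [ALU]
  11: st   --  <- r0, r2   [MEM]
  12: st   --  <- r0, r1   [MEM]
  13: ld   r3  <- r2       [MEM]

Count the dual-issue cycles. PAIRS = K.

[0] i0+i1  add.ALU/sll.ALU  -- dual
[1] i2+i3  mulh.MUL/or.ALU  -- dual
[2] i4  sll.ALU  -- RAW r4
[3] i5  add.ALU  -- WAW r2
[4] i6  mulh.MUL  -- RAW+WAW r2
[5] i7  sub.ALU  -- RAW r2
[6] i8+i9  mulh.MUL/and.ALU  -- dual
[7] i10  add.ALU  -- RAW r2
[8] i11  st.MEM  -- no-port MEM/MEM
[9] i12  st.MEM  -- no-port MEM/MEM
[10] i13  ld.MEM  -- tail

PAIRS = 3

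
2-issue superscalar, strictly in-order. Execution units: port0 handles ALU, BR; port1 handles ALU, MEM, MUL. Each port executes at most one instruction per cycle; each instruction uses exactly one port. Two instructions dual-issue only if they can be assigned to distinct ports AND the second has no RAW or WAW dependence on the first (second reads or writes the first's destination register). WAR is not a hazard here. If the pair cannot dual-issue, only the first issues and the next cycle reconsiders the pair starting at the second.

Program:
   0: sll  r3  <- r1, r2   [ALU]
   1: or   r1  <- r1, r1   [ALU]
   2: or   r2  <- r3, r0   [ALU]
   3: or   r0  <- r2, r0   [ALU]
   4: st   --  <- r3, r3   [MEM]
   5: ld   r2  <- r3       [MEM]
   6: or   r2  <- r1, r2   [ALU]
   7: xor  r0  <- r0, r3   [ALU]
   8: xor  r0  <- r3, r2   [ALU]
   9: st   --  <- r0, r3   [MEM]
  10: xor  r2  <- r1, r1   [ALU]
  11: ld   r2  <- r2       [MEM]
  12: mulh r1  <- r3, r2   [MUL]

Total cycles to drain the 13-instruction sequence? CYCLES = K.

CYCLES = 9

  cy0 -> i0+i1 (sll+or) dual
  cy1 -> i2 (or) RAW r2
  cy2 -> i3+i4 (or+st) dual
  cy3 -> i5 (ld) RAW+WAW r2
  cy4 -> i6+i7 (or+xor) dual
  cy5 -> i8 (xor) RAW r0
  cy6 -> i9+i10 (st+xor) dual
  cy7 -> i11 (ld) no-port MEM/MUL
  cy8 -> i12 (mulh) tail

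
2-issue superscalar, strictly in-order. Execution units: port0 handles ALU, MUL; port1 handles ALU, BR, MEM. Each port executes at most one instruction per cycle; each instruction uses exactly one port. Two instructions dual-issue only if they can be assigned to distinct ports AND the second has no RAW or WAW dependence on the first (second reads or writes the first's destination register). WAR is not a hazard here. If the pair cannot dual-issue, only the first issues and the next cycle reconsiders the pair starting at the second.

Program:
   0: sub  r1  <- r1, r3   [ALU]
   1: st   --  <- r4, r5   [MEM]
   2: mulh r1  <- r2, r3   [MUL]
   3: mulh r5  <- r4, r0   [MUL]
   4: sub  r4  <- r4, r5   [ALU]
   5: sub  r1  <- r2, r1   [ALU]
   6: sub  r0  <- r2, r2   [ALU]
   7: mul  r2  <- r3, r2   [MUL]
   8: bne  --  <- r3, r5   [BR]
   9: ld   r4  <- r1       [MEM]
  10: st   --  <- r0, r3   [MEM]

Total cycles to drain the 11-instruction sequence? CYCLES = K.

CYCLES = 8

t=0 i0,i1:sub/st ; pair
t=1 i2:mulh ; no-port MUL/MUL
t=2 i3:mulh ; RAW r5
t=3 i4,i5:sub/sub ; pair
t=4 i6,i7:sub/mul ; pair
t=5 i8:bne ; no-port BR/MEM
t=6 i9:ld ; no-port MEM/MEM
t=7 i10:st ; tail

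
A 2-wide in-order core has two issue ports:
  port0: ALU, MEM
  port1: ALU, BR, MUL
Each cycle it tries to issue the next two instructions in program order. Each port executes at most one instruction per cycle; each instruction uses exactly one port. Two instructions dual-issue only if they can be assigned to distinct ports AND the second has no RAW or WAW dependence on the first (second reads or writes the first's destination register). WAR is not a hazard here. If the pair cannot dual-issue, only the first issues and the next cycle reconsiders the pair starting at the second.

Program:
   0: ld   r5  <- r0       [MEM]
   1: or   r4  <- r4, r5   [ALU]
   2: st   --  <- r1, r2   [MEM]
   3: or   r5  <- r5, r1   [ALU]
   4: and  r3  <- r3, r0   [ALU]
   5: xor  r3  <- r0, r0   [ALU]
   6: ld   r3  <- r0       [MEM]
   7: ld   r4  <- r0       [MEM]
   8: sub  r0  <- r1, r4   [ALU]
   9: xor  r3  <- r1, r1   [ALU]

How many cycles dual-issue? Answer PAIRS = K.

t=0 i0:ld ; RAW r5
t=1 i1&i2:or;st ; 2-wide
t=2 i3&i4:or;and ; 2-wide
t=3 i5:xor ; WAW r3
t=4 i6:ld ; no-port MEM/MEM
t=5 i7:ld ; RAW r4
t=6 i8&i9:sub;xor ; 2-wide

PAIRS = 3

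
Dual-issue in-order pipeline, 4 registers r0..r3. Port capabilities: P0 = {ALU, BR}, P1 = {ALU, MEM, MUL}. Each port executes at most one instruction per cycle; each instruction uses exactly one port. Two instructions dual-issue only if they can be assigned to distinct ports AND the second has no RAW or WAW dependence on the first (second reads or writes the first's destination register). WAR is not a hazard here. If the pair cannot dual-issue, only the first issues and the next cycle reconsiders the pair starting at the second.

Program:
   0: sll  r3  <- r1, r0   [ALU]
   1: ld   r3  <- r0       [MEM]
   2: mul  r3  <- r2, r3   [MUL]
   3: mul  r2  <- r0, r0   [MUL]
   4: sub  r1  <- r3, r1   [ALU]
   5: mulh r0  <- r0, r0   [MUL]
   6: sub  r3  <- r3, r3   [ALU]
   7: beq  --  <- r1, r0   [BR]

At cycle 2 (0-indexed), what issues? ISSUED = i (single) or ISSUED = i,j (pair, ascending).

  cy0 -> i0 (sll.ALU) WAW r3
  cy1 -> i1 (ld.MEM) no-port MEM/MUL
  cy2 -> i2 (mul.MUL) no-port MUL/MUL
  cy3 -> i3/i4 (mul.MUL;sub.ALU) 2-wide
  cy4 -> i5/i6 (mulh.MUL;sub.ALU) 2-wide
  cy5 -> i7 (beq.BR) tail

ISSUED = 2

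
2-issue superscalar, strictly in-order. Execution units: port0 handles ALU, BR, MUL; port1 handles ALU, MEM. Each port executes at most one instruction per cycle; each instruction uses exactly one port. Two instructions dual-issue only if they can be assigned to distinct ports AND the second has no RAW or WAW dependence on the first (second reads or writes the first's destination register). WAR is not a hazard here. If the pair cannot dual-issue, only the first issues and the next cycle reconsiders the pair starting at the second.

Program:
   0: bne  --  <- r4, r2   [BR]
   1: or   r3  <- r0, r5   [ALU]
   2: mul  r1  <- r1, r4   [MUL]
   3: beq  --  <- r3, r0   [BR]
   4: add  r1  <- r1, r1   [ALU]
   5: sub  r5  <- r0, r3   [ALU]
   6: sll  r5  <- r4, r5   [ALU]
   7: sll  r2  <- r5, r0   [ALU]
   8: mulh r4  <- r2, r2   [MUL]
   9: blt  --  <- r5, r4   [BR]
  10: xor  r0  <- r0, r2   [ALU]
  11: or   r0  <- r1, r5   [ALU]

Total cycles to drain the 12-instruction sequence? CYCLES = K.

c0: i0/i1 bne;or  pair
c1: i2 mul  no-port MUL/BR
c2: i3/i4 beq;add  pair
c3: i5 sub  RAW+WAW r5
c4: i6 sll  RAW r5
c5: i7 sll  RAW r2
c6: i8 mulh  no-port MUL/BR
c7: i9/i10 blt;xor  pair
c8: i11 or  tail

CYCLES = 9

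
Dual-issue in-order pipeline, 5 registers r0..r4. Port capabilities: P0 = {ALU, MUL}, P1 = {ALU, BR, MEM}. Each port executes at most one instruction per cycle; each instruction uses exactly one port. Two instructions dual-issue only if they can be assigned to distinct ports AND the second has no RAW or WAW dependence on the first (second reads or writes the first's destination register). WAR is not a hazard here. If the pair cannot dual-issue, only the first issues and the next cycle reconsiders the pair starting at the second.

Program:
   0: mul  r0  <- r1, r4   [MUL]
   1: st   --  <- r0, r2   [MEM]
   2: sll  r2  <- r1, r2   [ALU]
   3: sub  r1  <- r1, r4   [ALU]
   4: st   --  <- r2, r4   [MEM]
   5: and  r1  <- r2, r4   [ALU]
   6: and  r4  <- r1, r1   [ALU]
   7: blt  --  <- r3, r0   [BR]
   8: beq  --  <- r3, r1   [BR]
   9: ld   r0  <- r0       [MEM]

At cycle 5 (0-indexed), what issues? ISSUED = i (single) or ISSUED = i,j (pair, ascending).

#0 head=0: mul.MUL i0 RAW r0
#1 head=1: st.MEM+sll.ALU i1,i2 pair
#2 head=3: sub.ALU+st.MEM i3,i4 pair
#3 head=5: and.ALU i5 RAW r1
#4 head=6: and.ALU+blt.BR i6,i7 pair
#5 head=8: beq.BR i8 no-port BR/MEM
#6 head=9: ld.MEM i9 tail

ISSUED = 8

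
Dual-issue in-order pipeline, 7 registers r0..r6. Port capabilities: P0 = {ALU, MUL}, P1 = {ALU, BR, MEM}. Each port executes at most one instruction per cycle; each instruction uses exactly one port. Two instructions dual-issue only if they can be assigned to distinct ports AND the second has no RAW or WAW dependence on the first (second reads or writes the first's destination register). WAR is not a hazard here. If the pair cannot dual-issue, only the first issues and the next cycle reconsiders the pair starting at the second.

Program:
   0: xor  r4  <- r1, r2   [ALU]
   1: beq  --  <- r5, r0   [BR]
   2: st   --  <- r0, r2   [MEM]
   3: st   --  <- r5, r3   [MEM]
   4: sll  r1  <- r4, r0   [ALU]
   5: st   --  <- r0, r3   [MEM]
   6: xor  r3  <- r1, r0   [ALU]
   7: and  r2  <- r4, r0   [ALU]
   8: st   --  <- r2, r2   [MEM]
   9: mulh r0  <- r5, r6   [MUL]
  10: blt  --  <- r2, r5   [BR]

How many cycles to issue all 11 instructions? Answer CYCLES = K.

  cy0 -> i0/i1 (xor+beq) pair
  cy1 -> i2 (st) no-port MEM/MEM
  cy2 -> i3/i4 (st+sll) pair
  cy3 -> i5/i6 (st+xor) pair
  cy4 -> i7 (and) RAW r2
  cy5 -> i8/i9 (st+mulh) pair
  cy6 -> i10 (blt) tail

CYCLES = 7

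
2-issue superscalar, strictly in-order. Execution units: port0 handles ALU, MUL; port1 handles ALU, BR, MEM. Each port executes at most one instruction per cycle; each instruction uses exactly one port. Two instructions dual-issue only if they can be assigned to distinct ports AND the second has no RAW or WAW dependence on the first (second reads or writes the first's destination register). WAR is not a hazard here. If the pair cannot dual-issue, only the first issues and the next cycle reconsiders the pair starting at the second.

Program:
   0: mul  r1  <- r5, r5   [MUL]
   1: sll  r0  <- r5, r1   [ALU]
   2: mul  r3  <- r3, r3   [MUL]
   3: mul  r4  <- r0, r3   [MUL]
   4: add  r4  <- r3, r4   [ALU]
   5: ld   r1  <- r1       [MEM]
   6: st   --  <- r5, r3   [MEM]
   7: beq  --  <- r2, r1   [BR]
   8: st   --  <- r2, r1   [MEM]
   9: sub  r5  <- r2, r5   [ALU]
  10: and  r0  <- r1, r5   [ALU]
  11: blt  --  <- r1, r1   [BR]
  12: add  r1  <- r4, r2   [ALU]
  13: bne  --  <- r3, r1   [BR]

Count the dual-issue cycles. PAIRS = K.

PAIRS = 4

  cy0 -> i0 (mul) RAW r1
  cy1 -> i1/i2 (sll/mul) 2-wide
  cy2 -> i3 (mul) RAW+WAW r4
  cy3 -> i4/i5 (add/ld) 2-wide
  cy4 -> i6 (st) no-port MEM/BR
  cy5 -> i7 (beq) no-port BR/MEM
  cy6 -> i8/i9 (st/sub) 2-wide
  cy7 -> i10/i11 (and/blt) 2-wide
  cy8 -> i12 (add) RAW r1
  cy9 -> i13 (bne) tail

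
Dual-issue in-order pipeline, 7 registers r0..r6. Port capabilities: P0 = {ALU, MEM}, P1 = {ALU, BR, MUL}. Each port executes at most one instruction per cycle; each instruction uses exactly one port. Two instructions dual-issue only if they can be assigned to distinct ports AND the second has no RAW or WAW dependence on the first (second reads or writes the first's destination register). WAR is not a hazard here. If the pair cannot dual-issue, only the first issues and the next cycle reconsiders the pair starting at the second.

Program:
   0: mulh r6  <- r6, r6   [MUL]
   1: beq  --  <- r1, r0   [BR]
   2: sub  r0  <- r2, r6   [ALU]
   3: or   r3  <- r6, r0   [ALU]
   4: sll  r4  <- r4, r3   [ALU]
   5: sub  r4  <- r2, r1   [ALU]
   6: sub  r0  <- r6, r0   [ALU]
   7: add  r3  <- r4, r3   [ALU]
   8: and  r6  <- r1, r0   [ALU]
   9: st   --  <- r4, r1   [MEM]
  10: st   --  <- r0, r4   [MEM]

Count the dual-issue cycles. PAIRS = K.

0. mulh.MUL @i0  | no-port MUL/BR
1. beq.BR/sub.ALU @i1+i2  | 2-wide
2. or.ALU @i3  | RAW r3
3. sll.ALU @i4  | WAW r4
4. sub.ALU/sub.ALU @i5+i6  | 2-wide
5. add.ALU/and.ALU @i7+i8  | 2-wide
6. st.MEM @i9  | no-port MEM/MEM
7. st.MEM @i10  | tail

PAIRS = 3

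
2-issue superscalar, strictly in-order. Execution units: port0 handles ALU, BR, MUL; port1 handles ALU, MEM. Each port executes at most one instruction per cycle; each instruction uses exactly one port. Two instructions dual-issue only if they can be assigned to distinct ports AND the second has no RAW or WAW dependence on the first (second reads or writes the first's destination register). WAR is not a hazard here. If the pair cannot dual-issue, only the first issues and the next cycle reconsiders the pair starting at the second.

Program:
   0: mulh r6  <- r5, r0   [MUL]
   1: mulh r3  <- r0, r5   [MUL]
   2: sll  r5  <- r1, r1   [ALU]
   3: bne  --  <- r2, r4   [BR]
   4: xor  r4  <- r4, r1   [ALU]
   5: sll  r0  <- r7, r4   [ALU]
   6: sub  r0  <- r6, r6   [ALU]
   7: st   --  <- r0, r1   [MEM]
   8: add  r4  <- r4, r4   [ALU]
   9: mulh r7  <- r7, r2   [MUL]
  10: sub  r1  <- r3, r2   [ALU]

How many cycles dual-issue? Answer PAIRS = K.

PAIRS = 4

t=0 i0:mulh ; no-port MUL/MUL
t=1 i1&i2:mulh/sll ; pair
t=2 i3&i4:bne/xor ; pair
t=3 i5:sll ; WAW r0
t=4 i6:sub ; RAW r0
t=5 i7&i8:st/add ; pair
t=6 i9&i10:mulh/sub ; pair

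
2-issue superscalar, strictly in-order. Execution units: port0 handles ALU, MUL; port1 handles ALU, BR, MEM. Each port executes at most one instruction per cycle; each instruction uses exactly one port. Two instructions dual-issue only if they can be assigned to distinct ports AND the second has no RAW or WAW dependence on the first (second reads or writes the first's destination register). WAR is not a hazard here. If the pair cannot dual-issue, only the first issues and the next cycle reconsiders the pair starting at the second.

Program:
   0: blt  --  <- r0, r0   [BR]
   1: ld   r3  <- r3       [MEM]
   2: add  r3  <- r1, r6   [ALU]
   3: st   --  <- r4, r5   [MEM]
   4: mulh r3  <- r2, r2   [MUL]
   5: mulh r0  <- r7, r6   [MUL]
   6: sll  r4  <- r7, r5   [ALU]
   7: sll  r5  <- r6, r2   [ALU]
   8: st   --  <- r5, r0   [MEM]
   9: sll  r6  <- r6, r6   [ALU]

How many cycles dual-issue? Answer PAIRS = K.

  cy0 -> i0 (blt.BR) no-port BR/MEM
  cy1 -> i1 (ld.MEM) WAW r3
  cy2 -> i2/i3 (add.ALU+st.MEM) 2-wide
  cy3 -> i4 (mulh.MUL) no-port MUL/MUL
  cy4 -> i5/i6 (mulh.MUL+sll.ALU) 2-wide
  cy5 -> i7 (sll.ALU) RAW r5
  cy6 -> i8/i9 (st.MEM+sll.ALU) 2-wide

PAIRS = 3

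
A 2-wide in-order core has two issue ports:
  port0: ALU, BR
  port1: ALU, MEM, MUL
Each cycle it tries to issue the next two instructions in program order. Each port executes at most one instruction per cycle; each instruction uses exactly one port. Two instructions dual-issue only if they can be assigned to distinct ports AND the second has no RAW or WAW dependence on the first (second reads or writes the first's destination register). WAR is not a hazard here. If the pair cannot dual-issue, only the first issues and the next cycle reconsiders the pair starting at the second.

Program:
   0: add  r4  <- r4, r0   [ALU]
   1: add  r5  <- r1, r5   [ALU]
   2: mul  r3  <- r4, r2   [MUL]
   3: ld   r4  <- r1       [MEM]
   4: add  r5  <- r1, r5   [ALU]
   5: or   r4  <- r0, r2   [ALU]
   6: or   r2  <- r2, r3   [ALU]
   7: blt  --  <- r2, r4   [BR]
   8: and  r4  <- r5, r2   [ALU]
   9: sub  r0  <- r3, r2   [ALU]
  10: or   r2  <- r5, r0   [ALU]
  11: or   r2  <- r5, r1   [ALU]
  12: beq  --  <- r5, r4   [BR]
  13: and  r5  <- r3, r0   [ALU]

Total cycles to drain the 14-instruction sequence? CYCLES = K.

CYCLES = 9

t=0 i0/i1:add.ALU;add.ALU ; dual
t=1 i2:mul.MUL ; no-port MUL/MEM
t=2 i3/i4:ld.MEM;add.ALU ; dual
t=3 i5/i6:or.ALU;or.ALU ; dual
t=4 i7/i8:blt.BR;and.ALU ; dual
t=5 i9:sub.ALU ; RAW r0
t=6 i10:or.ALU ; WAW r2
t=7 i11/i12:or.ALU;beq.BR ; dual
t=8 i13:and.ALU ; tail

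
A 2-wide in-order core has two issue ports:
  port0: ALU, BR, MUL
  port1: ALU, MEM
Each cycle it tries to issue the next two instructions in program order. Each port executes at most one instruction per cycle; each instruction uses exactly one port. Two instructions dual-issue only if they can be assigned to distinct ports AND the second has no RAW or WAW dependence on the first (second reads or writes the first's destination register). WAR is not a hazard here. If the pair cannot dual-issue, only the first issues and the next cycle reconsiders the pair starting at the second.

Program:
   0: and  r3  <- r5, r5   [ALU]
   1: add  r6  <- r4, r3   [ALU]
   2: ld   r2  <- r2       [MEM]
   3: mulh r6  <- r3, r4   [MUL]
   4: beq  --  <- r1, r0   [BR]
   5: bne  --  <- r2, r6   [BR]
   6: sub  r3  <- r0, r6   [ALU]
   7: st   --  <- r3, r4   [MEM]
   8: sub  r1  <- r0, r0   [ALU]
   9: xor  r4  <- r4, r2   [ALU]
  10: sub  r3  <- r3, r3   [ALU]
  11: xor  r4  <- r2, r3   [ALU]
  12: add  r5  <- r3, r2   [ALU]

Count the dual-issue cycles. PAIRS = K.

PAIRS = 5

0. and.ALU @i0  | RAW r3
1. add.ALU;ld.MEM @i1&i2  | 2-wide
2. mulh.MUL @i3  | no-port MUL/BR
3. beq.BR @i4  | no-port BR/BR
4. bne.BR;sub.ALU @i5&i6  | 2-wide
5. st.MEM;sub.ALU @i7&i8  | 2-wide
6. xor.ALU;sub.ALU @i9&i10  | 2-wide
7. xor.ALU;add.ALU @i11&i12  | 2-wide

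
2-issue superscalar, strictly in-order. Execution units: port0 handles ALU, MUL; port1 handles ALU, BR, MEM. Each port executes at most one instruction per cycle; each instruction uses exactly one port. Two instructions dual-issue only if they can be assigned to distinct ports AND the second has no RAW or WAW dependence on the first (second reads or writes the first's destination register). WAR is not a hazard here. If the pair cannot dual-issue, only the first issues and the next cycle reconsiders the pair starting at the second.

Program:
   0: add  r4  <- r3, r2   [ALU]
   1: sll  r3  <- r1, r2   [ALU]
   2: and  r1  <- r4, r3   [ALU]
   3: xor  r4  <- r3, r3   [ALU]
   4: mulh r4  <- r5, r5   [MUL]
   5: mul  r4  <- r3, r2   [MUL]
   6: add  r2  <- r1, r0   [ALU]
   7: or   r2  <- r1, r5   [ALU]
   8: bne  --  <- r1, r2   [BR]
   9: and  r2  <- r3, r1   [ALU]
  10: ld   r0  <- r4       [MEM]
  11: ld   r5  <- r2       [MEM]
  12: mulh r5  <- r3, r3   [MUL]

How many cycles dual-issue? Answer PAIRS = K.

t=0 i0/i1:add.ALU;sll.ALU ; dual
t=1 i2/i3:and.ALU;xor.ALU ; dual
t=2 i4:mulh.MUL ; no-port MUL/MUL
t=3 i5/i6:mul.MUL;add.ALU ; dual
t=4 i7:or.ALU ; RAW r2
t=5 i8/i9:bne.BR;and.ALU ; dual
t=6 i10:ld.MEM ; no-port MEM/MEM
t=7 i11:ld.MEM ; WAW r5
t=8 i12:mulh.MUL ; tail

PAIRS = 4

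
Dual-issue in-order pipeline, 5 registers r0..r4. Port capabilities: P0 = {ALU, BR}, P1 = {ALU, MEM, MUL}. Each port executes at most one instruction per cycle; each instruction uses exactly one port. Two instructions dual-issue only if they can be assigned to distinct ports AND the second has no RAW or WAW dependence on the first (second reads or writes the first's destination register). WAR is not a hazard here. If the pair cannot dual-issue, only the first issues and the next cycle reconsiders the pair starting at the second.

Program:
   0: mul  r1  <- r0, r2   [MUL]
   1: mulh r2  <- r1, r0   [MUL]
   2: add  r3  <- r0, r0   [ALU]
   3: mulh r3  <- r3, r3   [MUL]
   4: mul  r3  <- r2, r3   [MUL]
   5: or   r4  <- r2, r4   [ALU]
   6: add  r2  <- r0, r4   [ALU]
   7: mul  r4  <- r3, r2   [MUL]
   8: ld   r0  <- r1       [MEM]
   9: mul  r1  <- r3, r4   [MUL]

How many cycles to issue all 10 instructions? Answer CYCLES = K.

[0] i0  mul.MUL  -- no-port MUL/MUL
[1] i1/i2  mulh.MUL+add.ALU  -- 2-wide
[2] i3  mulh.MUL  -- no-port MUL/MUL
[3] i4/i5  mul.MUL+or.ALU  -- 2-wide
[4] i6  add.ALU  -- RAW r2
[5] i7  mul.MUL  -- no-port MUL/MEM
[6] i8  ld.MEM  -- no-port MEM/MUL
[7] i9  mul.MUL  -- tail

CYCLES = 8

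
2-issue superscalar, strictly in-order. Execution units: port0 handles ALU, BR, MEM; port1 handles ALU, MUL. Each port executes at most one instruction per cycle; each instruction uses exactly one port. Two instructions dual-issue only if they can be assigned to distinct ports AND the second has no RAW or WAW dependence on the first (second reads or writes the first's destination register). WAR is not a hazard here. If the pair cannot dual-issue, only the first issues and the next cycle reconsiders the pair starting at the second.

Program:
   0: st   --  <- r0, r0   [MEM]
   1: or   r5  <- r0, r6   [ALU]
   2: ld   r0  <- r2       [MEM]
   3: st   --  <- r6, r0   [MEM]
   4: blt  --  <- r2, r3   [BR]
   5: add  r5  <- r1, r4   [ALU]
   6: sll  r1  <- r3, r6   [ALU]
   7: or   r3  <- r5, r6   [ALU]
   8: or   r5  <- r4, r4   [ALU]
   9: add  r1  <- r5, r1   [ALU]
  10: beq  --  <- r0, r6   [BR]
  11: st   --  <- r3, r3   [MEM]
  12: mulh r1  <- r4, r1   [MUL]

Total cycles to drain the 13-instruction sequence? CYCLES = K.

CYCLES = 8

[0] i0+i1  st;or  -- 2-wide
[1] i2  ld  -- no-port MEM/MEM
[2] i3  st  -- no-port MEM/BR
[3] i4+i5  blt;add  -- 2-wide
[4] i6+i7  sll;or  -- 2-wide
[5] i8  or  -- RAW r5
[6] i9+i10  add;beq  -- 2-wide
[7] i11+i12  st;mulh  -- 2-wide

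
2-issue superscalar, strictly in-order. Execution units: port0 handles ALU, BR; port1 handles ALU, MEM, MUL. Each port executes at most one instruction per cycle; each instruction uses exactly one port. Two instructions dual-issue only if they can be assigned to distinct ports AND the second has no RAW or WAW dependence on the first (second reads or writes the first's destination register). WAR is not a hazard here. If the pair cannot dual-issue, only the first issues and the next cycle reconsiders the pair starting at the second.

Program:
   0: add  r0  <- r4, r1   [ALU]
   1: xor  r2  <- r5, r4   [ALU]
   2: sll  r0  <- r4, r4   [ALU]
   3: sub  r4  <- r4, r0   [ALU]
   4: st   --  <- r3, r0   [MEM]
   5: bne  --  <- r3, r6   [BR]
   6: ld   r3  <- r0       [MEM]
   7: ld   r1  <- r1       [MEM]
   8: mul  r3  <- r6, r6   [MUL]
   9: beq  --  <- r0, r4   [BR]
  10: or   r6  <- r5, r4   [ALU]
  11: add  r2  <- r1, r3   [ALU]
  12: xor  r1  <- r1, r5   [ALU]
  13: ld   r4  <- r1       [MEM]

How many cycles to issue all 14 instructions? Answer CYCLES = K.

CYCLES = 9

c0: i0&i1 add.ALU/xor.ALU  pair
c1: i2 sll.ALU  RAW r0
c2: i3&i4 sub.ALU/st.MEM  pair
c3: i5&i6 bne.BR/ld.MEM  pair
c4: i7 ld.MEM  no-port MEM/MUL
c5: i8&i9 mul.MUL/beq.BR  pair
c6: i10&i11 or.ALU/add.ALU  pair
c7: i12 xor.ALU  RAW r1
c8: i13 ld.MEM  tail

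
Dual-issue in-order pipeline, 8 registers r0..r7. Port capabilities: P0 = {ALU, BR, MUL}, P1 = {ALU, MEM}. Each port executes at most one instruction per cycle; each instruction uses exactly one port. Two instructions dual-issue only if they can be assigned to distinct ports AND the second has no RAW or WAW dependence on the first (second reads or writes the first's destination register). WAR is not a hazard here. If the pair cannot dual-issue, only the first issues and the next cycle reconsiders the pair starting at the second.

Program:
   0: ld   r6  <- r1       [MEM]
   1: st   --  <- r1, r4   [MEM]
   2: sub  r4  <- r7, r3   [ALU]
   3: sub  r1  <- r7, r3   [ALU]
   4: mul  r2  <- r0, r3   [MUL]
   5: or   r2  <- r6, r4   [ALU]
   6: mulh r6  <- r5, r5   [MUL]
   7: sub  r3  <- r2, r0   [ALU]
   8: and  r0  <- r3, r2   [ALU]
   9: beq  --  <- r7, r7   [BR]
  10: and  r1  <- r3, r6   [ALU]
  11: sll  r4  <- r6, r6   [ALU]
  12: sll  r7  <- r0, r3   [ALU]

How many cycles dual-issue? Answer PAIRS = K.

PAIRS = 5

c0: i0 ld  no-port MEM/MEM
c1: i1&i2 st/sub  pair
c2: i3&i4 sub/mul  pair
c3: i5&i6 or/mulh  pair
c4: i7 sub  RAW r3
c5: i8&i9 and/beq  pair
c6: i10&i11 and/sll  pair
c7: i12 sll  tail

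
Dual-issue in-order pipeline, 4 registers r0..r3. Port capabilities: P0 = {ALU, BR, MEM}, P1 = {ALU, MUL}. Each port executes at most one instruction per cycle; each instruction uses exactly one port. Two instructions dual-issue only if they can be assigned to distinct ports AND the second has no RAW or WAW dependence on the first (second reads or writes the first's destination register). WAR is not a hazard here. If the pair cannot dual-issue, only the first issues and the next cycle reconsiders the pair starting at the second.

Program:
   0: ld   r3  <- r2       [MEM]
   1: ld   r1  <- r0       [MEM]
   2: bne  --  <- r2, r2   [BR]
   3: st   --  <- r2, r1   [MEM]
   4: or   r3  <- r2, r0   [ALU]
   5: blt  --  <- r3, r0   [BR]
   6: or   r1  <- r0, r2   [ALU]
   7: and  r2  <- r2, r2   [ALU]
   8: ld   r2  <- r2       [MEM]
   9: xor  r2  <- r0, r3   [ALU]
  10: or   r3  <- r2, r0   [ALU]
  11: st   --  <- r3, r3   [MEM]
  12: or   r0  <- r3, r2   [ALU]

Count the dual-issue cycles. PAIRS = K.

[0] i0  ld.MEM  -- no-port MEM/MEM
[1] i1  ld.MEM  -- no-port MEM/BR
[2] i2  bne.BR  -- no-port BR/MEM
[3] i3&i4  st.MEM/or.ALU  -- dual
[4] i5&i6  blt.BR/or.ALU  -- dual
[5] i7  and.ALU  -- RAW+WAW r2
[6] i8  ld.MEM  -- WAW r2
[7] i9  xor.ALU  -- RAW r2
[8] i10  or.ALU  -- RAW r3
[9] i11&i12  st.MEM/or.ALU  -- dual

PAIRS = 3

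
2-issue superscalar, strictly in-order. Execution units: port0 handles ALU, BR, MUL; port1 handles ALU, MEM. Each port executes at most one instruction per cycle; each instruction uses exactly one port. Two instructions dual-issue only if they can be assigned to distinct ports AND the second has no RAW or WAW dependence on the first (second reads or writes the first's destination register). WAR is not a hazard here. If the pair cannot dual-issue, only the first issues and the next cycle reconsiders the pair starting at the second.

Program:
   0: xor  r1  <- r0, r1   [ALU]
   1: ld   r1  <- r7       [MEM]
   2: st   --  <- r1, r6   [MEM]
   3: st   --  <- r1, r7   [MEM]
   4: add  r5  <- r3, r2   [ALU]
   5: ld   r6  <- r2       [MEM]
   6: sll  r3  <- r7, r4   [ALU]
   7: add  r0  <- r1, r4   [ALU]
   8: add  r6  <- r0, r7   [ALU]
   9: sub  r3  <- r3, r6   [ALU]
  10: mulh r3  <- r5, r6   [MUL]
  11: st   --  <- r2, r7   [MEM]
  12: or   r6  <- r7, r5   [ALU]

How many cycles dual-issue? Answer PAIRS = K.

  cy0 -> i0 (xor.ALU) WAW r1
  cy1 -> i1 (ld.MEM) no-port MEM/MEM
  cy2 -> i2 (st.MEM) no-port MEM/MEM
  cy3 -> i3&i4 (st.MEM+add.ALU) pair
  cy4 -> i5&i6 (ld.MEM+sll.ALU) pair
  cy5 -> i7 (add.ALU) RAW r0
  cy6 -> i8 (add.ALU) RAW r6
  cy7 -> i9 (sub.ALU) WAW r3
  cy8 -> i10&i11 (mulh.MUL+st.MEM) pair
  cy9 -> i12 (or.ALU) tail

PAIRS = 3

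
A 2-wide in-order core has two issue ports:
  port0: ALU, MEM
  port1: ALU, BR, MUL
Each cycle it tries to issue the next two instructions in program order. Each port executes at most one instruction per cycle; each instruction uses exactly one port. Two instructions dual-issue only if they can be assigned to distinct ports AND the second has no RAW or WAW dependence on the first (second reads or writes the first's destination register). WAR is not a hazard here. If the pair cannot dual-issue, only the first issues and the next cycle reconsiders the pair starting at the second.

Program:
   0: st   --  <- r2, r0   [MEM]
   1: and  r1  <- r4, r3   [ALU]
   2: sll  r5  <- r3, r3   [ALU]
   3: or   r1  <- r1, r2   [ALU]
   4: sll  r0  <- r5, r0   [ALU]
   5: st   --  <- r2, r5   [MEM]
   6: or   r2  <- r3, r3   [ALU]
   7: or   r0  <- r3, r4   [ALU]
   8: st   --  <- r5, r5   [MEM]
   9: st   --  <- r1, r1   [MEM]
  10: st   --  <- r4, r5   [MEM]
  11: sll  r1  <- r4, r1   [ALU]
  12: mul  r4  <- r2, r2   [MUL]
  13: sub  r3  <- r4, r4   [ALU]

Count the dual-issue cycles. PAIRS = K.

#0 head=0: st/and i0,i1 dual
#1 head=2: sll/or i2,i3 dual
#2 head=4: sll/st i4,i5 dual
#3 head=6: or/or i6,i7 dual
#4 head=8: st i8 no-port MEM/MEM
#5 head=9: st i9 no-port MEM/MEM
#6 head=10: st/sll i10,i11 dual
#7 head=12: mul i12 RAW r4
#8 head=13: sub i13 tail

PAIRS = 5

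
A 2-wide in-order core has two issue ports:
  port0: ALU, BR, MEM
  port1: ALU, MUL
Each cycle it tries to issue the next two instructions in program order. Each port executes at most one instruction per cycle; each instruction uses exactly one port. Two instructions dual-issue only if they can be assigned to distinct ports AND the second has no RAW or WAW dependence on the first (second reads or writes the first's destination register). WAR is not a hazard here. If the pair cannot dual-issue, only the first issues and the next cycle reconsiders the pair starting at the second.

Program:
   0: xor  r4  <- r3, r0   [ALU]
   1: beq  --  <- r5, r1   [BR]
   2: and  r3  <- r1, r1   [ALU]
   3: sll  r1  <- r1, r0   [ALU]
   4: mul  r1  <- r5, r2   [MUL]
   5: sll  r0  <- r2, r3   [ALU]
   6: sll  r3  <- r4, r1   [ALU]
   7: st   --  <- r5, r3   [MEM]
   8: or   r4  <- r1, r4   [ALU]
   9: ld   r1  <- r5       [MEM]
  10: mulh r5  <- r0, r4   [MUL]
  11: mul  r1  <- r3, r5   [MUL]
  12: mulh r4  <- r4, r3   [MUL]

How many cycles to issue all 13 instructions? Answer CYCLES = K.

CYCLES = 8

#0 head=0: xor.ALU+beq.BR i0/i1 dual
#1 head=2: and.ALU+sll.ALU i2/i3 dual
#2 head=4: mul.MUL+sll.ALU i4/i5 dual
#3 head=6: sll.ALU i6 RAW r3
#4 head=7: st.MEM+or.ALU i7/i8 dual
#5 head=9: ld.MEM+mulh.MUL i9/i10 dual
#6 head=11: mul.MUL i11 no-port MUL/MUL
#7 head=12: mulh.MUL i12 tail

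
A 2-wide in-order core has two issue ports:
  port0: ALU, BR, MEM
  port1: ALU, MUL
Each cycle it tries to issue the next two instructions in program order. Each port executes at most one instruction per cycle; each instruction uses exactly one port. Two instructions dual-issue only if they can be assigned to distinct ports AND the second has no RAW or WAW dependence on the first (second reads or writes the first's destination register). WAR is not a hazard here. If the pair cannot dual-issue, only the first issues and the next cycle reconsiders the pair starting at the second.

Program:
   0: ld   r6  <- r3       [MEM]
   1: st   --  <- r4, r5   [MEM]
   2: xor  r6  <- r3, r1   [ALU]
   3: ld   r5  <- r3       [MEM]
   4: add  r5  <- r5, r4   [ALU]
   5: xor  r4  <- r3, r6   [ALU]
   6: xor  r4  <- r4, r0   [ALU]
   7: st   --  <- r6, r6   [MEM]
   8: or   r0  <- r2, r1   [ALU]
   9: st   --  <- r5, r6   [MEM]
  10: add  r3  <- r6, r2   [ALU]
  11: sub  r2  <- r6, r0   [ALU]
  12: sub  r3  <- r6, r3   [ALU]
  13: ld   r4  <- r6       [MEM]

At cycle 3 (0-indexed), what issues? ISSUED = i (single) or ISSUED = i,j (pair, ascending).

ISSUED = 4,5

t=0 i0:ld ; no-port MEM/MEM
t=1 i1+i2:st;xor ; pair
t=2 i3:ld ; RAW+WAW r5
t=3 i4+i5:add;xor ; pair
t=4 i6+i7:xor;st ; pair
t=5 i8+i9:or;st ; pair
t=6 i10+i11:add;sub ; pair
t=7 i12+i13:sub;ld ; pair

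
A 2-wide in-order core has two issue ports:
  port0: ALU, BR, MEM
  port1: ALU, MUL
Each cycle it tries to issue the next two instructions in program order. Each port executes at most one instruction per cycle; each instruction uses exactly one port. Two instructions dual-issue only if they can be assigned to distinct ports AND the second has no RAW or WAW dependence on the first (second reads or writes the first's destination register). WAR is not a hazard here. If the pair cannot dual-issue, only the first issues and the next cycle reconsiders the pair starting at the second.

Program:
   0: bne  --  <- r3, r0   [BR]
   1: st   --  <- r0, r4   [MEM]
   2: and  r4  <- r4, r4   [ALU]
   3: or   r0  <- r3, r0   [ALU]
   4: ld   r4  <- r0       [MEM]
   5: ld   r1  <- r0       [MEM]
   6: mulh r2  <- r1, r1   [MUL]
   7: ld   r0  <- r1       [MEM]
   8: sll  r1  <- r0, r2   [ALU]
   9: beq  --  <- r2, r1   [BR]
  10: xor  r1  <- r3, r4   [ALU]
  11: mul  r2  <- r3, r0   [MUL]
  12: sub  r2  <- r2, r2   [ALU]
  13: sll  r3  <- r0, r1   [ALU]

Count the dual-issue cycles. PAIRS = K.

PAIRS = 4

t=0 i0:bne ; no-port BR/MEM
t=1 i1+i2:st+and ; 2-wide
t=2 i3:or ; RAW r0
t=3 i4:ld ; no-port MEM/MEM
t=4 i5:ld ; RAW r1
t=5 i6+i7:mulh+ld ; 2-wide
t=6 i8:sll ; RAW r1
t=7 i9+i10:beq+xor ; 2-wide
t=8 i11:mul ; RAW+WAW r2
t=9 i12+i13:sub+sll ; 2-wide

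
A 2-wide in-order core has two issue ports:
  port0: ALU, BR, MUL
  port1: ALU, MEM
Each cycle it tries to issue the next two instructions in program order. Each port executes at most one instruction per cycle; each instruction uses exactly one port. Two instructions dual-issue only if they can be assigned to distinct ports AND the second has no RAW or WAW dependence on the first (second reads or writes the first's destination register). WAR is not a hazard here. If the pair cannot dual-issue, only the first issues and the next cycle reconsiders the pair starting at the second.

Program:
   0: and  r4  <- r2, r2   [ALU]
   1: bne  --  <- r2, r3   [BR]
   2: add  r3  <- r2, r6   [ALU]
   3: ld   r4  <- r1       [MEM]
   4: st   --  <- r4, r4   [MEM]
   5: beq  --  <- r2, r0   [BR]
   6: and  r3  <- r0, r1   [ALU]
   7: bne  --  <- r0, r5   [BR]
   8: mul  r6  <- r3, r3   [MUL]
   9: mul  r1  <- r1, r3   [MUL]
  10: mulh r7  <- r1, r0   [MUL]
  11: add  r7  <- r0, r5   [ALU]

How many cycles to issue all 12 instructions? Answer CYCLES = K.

[0] i0+i1  and.ALU;bne.BR  -- 2-wide
[1] i2+i3  add.ALU;ld.MEM  -- 2-wide
[2] i4+i5  st.MEM;beq.BR  -- 2-wide
[3] i6+i7  and.ALU;bne.BR  -- 2-wide
[4] i8  mul.MUL  -- no-port MUL/MUL
[5] i9  mul.MUL  -- no-port MUL/MUL
[6] i10  mulh.MUL  -- WAW r7
[7] i11  add.ALU  -- tail

CYCLES = 8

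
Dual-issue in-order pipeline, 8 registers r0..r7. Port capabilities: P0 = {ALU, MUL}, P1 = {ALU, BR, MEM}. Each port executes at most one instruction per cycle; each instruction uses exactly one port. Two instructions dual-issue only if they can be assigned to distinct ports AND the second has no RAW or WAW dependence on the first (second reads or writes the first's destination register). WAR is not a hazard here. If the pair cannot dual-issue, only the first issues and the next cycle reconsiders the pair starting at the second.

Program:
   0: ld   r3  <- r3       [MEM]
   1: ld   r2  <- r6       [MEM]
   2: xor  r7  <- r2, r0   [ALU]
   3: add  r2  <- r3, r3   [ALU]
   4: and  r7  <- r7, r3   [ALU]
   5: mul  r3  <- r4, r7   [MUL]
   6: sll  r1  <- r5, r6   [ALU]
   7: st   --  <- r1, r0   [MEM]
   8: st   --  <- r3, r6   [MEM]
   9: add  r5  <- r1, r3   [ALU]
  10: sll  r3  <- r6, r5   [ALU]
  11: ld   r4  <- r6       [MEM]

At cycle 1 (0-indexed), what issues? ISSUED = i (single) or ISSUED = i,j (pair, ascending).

ISSUED = 1

#0 head=0: ld.MEM i0 no-port MEM/MEM
#1 head=1: ld.MEM i1 RAW r2
#2 head=2: xor.ALU+add.ALU i2&i3 pair
#3 head=4: and.ALU i4 RAW r7
#4 head=5: mul.MUL+sll.ALU i5&i6 pair
#5 head=7: st.MEM i7 no-port MEM/MEM
#6 head=8: st.MEM+add.ALU i8&i9 pair
#7 head=10: sll.ALU+ld.MEM i10&i11 pair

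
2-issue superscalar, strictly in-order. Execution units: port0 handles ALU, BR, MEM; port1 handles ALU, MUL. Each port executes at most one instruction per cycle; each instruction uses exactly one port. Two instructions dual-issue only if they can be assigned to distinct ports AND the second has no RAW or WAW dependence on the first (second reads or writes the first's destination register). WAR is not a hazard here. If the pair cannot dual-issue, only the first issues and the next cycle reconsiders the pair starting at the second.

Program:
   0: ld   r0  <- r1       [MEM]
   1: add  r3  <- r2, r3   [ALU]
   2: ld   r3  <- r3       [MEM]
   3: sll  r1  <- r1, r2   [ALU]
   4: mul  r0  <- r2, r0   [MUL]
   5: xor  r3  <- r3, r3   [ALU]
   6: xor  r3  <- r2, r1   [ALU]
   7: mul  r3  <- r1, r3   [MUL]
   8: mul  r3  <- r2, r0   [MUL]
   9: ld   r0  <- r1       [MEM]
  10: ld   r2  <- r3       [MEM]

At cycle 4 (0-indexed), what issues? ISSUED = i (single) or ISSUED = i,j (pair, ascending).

ISSUED = 7

c0: i0,i1 ld.MEM;add.ALU  pair
c1: i2,i3 ld.MEM;sll.ALU  pair
c2: i4,i5 mul.MUL;xor.ALU  pair
c3: i6 xor.ALU  RAW+WAW r3
c4: i7 mul.MUL  no-port MUL/MUL
c5: i8,i9 mul.MUL;ld.MEM  pair
c6: i10 ld.MEM  tail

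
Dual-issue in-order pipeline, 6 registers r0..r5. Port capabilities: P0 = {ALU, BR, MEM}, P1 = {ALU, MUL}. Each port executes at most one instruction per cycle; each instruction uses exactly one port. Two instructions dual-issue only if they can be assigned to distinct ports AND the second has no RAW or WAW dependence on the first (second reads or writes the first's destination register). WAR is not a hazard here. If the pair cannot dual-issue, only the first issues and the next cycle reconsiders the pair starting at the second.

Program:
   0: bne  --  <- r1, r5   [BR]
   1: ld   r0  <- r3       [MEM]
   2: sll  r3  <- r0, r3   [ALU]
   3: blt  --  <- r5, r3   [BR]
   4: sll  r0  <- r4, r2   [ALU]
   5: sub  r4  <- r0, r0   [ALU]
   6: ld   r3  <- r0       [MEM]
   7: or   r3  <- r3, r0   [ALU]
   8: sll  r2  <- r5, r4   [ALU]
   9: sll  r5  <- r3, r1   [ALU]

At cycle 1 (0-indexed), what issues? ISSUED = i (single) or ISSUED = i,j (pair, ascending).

ISSUED = 1

  cy0 -> i0 (bne.BR) no-port BR/MEM
  cy1 -> i1 (ld.MEM) RAW r0
  cy2 -> i2 (sll.ALU) RAW r3
  cy3 -> i3&i4 (blt.BR/sll.ALU) 2-wide
  cy4 -> i5&i6 (sub.ALU/ld.MEM) 2-wide
  cy5 -> i7&i8 (or.ALU/sll.ALU) 2-wide
  cy6 -> i9 (sll.ALU) tail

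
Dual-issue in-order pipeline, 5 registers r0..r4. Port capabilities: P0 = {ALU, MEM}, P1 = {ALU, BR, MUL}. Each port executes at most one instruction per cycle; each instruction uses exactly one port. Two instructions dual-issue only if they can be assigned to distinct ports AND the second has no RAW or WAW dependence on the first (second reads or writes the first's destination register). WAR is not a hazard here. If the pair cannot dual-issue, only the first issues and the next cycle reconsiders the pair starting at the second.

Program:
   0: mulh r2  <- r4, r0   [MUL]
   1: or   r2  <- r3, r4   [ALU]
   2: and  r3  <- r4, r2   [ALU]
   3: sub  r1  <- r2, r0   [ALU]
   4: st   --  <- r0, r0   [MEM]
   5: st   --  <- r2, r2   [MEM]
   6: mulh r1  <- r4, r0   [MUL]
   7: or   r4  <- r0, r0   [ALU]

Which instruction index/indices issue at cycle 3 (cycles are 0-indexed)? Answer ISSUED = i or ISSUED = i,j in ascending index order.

ISSUED = 4

#0 head=0: mulh i0 WAW r2
#1 head=1: or i1 RAW r2
#2 head=2: and;sub i2/i3 dual
#3 head=4: st i4 no-port MEM/MEM
#4 head=5: st;mulh i5/i6 dual
#5 head=7: or i7 tail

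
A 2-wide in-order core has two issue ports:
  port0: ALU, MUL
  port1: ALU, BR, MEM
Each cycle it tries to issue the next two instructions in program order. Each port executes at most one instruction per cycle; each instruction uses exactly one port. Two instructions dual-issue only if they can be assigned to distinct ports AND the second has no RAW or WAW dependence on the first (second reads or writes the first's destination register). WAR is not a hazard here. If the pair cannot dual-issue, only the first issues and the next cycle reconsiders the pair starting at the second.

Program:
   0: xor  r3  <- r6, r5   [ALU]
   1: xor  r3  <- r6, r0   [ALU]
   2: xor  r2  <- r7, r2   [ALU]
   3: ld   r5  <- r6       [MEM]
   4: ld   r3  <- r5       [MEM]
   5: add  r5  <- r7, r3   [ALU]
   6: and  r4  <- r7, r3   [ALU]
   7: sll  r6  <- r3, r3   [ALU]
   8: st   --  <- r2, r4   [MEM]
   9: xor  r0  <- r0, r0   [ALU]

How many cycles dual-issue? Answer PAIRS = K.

c0: i0 xor.ALU  WAW r3
c1: i1,i2 xor.ALU;xor.ALU  dual
c2: i3 ld.MEM  no-port MEM/MEM
c3: i4 ld.MEM  RAW r3
c4: i5,i6 add.ALU;and.ALU  dual
c5: i7,i8 sll.ALU;st.MEM  dual
c6: i9 xor.ALU  tail

PAIRS = 3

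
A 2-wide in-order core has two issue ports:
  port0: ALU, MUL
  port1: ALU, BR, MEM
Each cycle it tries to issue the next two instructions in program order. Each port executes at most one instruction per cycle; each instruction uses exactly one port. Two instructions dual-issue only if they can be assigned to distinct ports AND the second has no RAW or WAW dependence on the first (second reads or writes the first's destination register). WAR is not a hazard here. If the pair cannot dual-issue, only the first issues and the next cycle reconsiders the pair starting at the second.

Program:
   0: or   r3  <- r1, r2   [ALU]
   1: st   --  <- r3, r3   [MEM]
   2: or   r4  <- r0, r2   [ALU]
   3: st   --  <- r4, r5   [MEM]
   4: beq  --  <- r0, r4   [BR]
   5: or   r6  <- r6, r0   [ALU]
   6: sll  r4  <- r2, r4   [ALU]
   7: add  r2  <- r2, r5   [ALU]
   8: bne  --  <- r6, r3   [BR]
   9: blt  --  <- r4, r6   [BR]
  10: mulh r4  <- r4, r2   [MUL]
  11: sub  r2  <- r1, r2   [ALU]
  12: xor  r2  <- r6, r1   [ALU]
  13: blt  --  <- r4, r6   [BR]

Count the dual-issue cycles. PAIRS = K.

0. or @i0  | RAW r3
1. st or @i1&i2  | pair
2. st @i3  | no-port MEM/BR
3. beq or @i4&i5  | pair
4. sll add @i6&i7  | pair
5. bne @i8  | no-port BR/BR
6. blt mulh @i9&i10  | pair
7. sub @i11  | WAW r2
8. xor blt @i12&i13  | pair

PAIRS = 5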